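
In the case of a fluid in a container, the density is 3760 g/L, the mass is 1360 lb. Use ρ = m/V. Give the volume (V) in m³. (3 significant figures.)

Rearranging ρ = m/V for V: V = m/ρ.
ρ = 3760 g/L = 3760 kg/m³; m = 1360 lb = 616.9 kg.
V = 0.1641 m³

0.164 m³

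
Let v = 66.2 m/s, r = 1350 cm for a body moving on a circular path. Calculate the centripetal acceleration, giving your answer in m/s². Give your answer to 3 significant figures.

a is given directly by: a = v²/r.
v = 66.2 m/s; r = 1350 cm = 13.50 m.
a = 324.6 m/s²

325 m/s²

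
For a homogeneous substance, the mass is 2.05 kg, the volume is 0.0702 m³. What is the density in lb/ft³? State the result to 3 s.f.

1.82 lb/ft³

ρ is given directly by: ρ = m/V.
m = 2.05 kg; V = 0.0702 m³.
ρ = 29.20 kg/m³
29.20 kg/m³ × (1 lb/ft³ / 16.02 kg/m³) = 1.823 lb/ft³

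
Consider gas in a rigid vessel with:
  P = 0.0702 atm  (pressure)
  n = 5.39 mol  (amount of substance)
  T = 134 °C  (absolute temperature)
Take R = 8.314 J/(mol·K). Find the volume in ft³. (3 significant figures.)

90.6 ft³

From the ideal-gas law: V = nRT/P.
P = 0.0702 atm = 7113 Pa; n = 5.39 mol; T = 134 °C = 407.1 K; R = 8.314 J/(mol·K).
V = 2.565 m³
2.565 m³ × (1 ft³ / 0.02832 m³) = 90.58 ft³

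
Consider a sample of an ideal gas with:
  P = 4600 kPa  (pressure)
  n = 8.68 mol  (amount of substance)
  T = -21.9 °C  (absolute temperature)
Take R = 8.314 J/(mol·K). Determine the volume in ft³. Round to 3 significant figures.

0.139 ft³

From the ideal-gas law: V = nRT/P.
P = 4600 kPa = 4.600×10^6 Pa; n = 8.68 mol; T = -21.9 °C = 251.2 K; R = 8.314 J/(mol·K).
V = 0.003942 m³
0.003942 m³ × (1 ft³ / 0.02832 m³) = 0.1392 ft³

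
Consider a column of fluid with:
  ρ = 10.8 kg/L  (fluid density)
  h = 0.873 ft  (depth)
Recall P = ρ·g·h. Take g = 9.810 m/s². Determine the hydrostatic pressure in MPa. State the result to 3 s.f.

0.0282 MPa

Directly: P = ρgh.
ρ = 10.8 kg/L = 10800 kg/m³; h = 0.873 ft = 0.2661 m; g = 9.810 m/s².
P = 28192 Pa
28192 Pa × (1 MPa / 1.000×10^6 Pa) = 0.02819 MPa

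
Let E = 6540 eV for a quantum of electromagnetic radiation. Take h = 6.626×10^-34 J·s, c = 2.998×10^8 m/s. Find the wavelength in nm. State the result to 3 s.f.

0.190 nm

Solving E = h·c/λ for λ: λ = hc/E.
E = 6540 eV = 1.048×10^-15 J; h = 6.626×10^-34 J·s; c = 2.998×10^8 m/s.
λ = 1.896×10^-10 m
1.896×10^-10 m × (1 nm / 1.000×10^-9 m) = 0.1896 nm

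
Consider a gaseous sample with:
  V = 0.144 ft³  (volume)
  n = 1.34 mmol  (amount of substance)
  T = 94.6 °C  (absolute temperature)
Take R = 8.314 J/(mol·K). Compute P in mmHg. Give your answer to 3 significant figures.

7.54 mmHg

From the ideal-gas law: P = nRT/V.
V = 0.144 ft³ = 0.004078 m³; n = 1.34 mmol = 0.001340 mol; T = 94.6 °C = 367.8 K; R = 8.314 J/(mol·K).
P = 1005 Pa
1005 Pa × (1 mmHg / 133.3 Pa) = 7.536 mmHg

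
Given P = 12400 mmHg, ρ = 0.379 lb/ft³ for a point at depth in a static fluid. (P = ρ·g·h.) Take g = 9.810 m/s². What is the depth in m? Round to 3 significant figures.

Rearranging: h = P/(ρ·g).
P = 12400 mmHg = 1.653×10^6 Pa; ρ = 0.379 lb/ft³ = 6.071 kg/m³; g = 9.810 m/s².
h = 27758 m

27800 m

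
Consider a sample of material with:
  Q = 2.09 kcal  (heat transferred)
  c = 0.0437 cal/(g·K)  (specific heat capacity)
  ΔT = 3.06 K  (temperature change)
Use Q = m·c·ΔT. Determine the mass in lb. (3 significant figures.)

Rearranging: m = Q/(c·ΔT).
Q = 2.09 kcal = 8745 J; c = 0.0437 cal/(g·K) = 182.8 J/(kg·K); ΔT = 3.06 K.
m = 15.63 kg
15.63 kg × (1 lb / 0.4536 kg) = 34.46 lb

34.5 lb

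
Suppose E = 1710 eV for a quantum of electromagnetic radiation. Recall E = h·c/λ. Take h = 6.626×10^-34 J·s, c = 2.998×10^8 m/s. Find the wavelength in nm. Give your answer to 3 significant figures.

Solving E = h·c/λ for λ: λ = hc/E.
E = 1710 eV = 2.740×10^-16 J; h = 6.626×10^-34 J·s; c = 2.998×10^8 m/s.
λ = 7.251×10^-10 m
7.251×10^-10 m × (1 nm / 1.000×10^-9 m) = 0.7251 nm

0.725 nm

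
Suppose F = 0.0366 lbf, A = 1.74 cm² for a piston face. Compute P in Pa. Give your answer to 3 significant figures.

936 Pa

Directly: P = F/A.
F = 0.0366 lbf = 0.1628 N; A = 1.74 cm² = 1.740×10^-4 m².
P = 935.7 Pa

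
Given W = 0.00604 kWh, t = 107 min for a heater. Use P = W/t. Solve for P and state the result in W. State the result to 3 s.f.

3.39 W

Directly: P = W/t.
W = 0.00604 kWh = 21744 J; t = 107 min = 6420 s.
P = 3.387 W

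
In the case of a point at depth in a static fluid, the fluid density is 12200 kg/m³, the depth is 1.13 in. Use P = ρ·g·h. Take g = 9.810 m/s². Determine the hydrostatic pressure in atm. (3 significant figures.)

Directly: P = ρgh.
ρ = 12200 kg/m³; h = 1.13 in = 0.02870 m; g = 9.810 m/s².
P = 3435 Pa  (the unit combination reduces to kg/(m·s²) = Pa)
3435 Pa × (1 atm / 1.013×10^5 Pa) = 0.03390 atm

0.0339 atm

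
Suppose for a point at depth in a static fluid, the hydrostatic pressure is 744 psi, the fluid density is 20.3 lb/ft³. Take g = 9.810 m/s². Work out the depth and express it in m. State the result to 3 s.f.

Rearranging P = ρ·g·h for h: h = P/(ρ·g).
P = 744 psi = 5.130×10^6 Pa; ρ = 20.3 lb/ft³ = 325.2 kg/m³; g = 9.810 m/s².
h = 1608 m

1610 m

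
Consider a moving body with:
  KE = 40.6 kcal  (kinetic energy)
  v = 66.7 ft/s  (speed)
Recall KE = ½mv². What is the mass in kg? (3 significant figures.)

Rearranging: m = 2·KE/v².
KE = 40.6 kcal = 1.699×10^5 J; v = 66.7 ft/s = 20.33 m/s.
m = 822.0 kg

822 kg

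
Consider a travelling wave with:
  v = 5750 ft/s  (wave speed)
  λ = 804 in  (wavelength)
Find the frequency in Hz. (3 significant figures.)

85.8 Hz

Solving v = f·λ for f: f = v/λ.
v = 5750 ft/s = 1753 m/s; λ = 804 in = 20.42 m.
f = 85.82 Hz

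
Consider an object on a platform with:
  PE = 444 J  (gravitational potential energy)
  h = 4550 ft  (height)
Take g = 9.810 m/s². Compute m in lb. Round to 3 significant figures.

0.0719 lb

Solving PE = m·g·h for m: m = PE/(g·h).
PE = 444 J; h = 4550 ft = 1387 m; g = 9.810 m/s².
m = 0.03264 kg
0.03264 kg × (1 lb / 0.4536 kg) = 0.07195 lb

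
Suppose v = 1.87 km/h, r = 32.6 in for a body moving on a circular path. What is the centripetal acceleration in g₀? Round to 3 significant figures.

0.0332 g₀

Directly: a = v²/r.
v = 1.87 km/h = 0.5194 m/s; r = 32.6 in = 0.8280 m.
a = 0.3259 m/s²
0.3259 m/s² × (1 g₀ / 9.807 m/s²) = 0.03323 g₀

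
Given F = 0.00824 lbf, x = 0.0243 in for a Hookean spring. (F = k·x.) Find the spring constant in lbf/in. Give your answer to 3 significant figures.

From Hooke's law: k = F/x.
F = 0.00824 lbf = 0.03665 N; x = 0.0243 in = 6.172×10^-4 m.
k = 59.38 N/m
59.38 N/m × (1 lbf/in / 175.1 N/m) = 0.3391 lbf/in

0.339 lbf/in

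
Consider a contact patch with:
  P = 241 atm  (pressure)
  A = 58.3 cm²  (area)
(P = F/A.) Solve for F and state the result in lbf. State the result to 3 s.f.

Rearranging P = F/A for F: F = P·A.
P = 241 atm = 2.442×10^7 Pa; A = 58.3 cm² = 0.005830 m².
F = 1.424×10^5 N  (the unit combination reduces to kg·m/s² = N)
1.424×10^5 N × (1 lbf / 4.448 N) = 32005 lbf

32000 lbf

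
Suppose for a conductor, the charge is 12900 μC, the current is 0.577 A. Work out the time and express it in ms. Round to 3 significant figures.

22.4 ms

Solving q = I·t for t: t = q/I.
q = 12900 μC = 0.01290 C; I = 0.577 A.
t = 0.02236 s
0.02236 s × (1 ms / 0.001000 s) = 22.36 ms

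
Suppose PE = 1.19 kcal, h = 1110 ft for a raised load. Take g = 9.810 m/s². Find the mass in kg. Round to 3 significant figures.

Solving PE = m·g·h for m: m = PE/(g·h).
PE = 1.19 kcal = 4979 J; h = 1110 ft = 338.3 m; g = 9.810 m/s².
m = 1.500 kg

1.50 kg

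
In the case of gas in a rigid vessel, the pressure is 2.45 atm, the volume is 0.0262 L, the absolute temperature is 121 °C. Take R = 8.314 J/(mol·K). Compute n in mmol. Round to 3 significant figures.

From the ideal-gas law: n = PV/(RT).
P = 2.45 atm = 2.482×10^5 Pa; V = 0.0262 L = 2.620×10^-5 m³; T = 121 °C = 394.1 K; R = 8.314 J/(mol·K).
n = 0.001985 mol
0.001985 mol × (1 mmol / 0.001000 mol) = 1.985 mmol

1.98 mmol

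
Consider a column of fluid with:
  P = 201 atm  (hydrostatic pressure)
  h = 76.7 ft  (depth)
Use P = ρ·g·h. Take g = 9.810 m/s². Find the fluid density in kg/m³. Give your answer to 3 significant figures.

88800 kg/m³

Solving P = ρ·g·h for ρ: ρ = P/(g·h).
P = 201 atm = 2.037×10^7 Pa; h = 76.7 ft = 23.38 m; g = 9.810 m/s².
ρ = 88804 kg/m³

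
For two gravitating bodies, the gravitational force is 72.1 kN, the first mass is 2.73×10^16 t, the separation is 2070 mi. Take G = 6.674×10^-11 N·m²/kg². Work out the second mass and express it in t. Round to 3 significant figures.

4.39×10^5 t

From Newton's law of gravitation: m₂ = F·r²/(G·m₁).
F = 72.1 kN = 72100 N; m₁ = 2.73×10^16 t = 2.730×10^19 kg; r = 2070 mi = 3.331×10^6 m; G = 6.674×10^-11 N·m²/kg².
m₂ = 4.392×10^8 kg
4.392×10^8 kg × (1 t / 1000 kg) = 4.392×10^5 t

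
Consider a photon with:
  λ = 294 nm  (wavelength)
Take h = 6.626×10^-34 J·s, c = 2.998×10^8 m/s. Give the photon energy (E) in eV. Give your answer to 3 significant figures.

4.22 eV

Directly: E = hc/λ.
λ = 294 nm = 2.940×10^-7 m; h = 6.626×10^-34 J·s; c = 2.998×10^8 m/s.
E = 6.757×10^-19 J  (the unit combination reduces to kg·m²/s² = J)
6.757×10^-19 J × (1 eV / 1.602×10^-19 J) = 4.217 eV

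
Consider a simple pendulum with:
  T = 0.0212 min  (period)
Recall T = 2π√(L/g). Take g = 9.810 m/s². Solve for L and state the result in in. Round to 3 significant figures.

15.8 in

Solving T = 2π√(L/g) for L: L = g·(T/2π)².
T = 0.0212 min = 1.272 s; g = 9.810 m/s².
L = 0.4021 m
0.4021 m × (1 in / 0.02540 m) = 15.83 in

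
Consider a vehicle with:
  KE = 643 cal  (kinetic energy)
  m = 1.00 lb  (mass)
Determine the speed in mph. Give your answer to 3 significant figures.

Rearranging KE = ½mv² for v: v = √(2·KE/m).
KE = 643 cal = 2690 J; m = 1.00 lb = 0.4536 kg.
v = 108.9 m/s
108.9 m/s × (1 mph / 0.4470 m/s) = 243.6 mph

244 mph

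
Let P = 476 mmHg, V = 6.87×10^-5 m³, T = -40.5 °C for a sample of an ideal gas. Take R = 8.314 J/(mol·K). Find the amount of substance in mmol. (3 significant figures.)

Rearranging PV = nRT for n: n = PV/(RT).
P = 476 mmHg = 63461 Pa; V = 6.87×10^-5 m³; T = -40.5 °C = 232.6 K; R = 8.314 J/(mol·K).
n = 0.002254 mol
0.002254 mol × (1 mmol / 0.001000 mol) = 2.254 mmol

2.25 mmol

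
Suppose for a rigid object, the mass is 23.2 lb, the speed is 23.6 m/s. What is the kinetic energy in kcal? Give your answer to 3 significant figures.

0.700 kcal

Directly: KE = ½mv².
m = 23.2 lb = 10.52 kg; v = 23.6 m/s.
KE = 2931 J
2931 J × (1 kcal / 4184 J) = 0.7004 kcal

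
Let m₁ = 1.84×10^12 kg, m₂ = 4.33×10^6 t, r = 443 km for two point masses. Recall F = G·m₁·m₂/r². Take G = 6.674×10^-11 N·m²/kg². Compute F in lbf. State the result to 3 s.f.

0.609 lbf

Directly: F = Gm₁m₂/r².
m₁ = 1.84×10^12 kg; m₂ = 4.33×10^6 t = 4.330×10^9 kg; r = 443 km = 4.430×10^5 m; G = 6.674×10^-11 N·m²/kg².
F = 2.709 N  (the unit combination reduces to kg·m/s² = N)
2.709 N × (1 lbf / 4.448 N) = 0.6091 lbf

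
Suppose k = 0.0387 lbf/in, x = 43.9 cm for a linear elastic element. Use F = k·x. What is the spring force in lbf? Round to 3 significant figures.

0.669 lbf

Directly: F = kx.
k = 0.0387 lbf/in = 6.777 N/m; x = 43.9 cm = 0.4390 m.
F = 2.975 N
2.975 N × (1 lbf / 4.448 N) = 0.6689 lbf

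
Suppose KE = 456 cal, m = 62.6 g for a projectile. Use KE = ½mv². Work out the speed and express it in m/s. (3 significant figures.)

247 m/s

Solving KE = ½mv² for v: v = √(2·KE/m).
KE = 456 cal = 1908 J; m = 62.6 g = 0.06260 kg.
v = 246.9 m/s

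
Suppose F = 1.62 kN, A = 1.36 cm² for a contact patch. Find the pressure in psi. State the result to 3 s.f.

Directly: P = F/A.
F = 1.62 kN = 1620 N; A = 1.36 cm² = 1.360×10^-4 m².
P = 1.191×10^7 Pa  (the unit combination reduces to kg/(m·s²) = Pa)
1.191×10^7 Pa × (1 psi / 6895 Pa) = 1728 psi

1730 psi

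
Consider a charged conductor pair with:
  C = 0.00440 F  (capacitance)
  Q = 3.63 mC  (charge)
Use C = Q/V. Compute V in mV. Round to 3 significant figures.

Rearranging C = Q/V for V: V = Q/C.
C = 0.00440 F; Q = 3.63 mC = 0.003630 C.
V = 0.8250 V
0.8250 V × (1 mV / 0.001000 V) = 825.0 mV

825 mV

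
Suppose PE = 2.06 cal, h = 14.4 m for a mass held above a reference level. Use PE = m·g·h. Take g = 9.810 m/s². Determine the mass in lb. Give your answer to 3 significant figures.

0.135 lb

Rearranging: m = PE/(g·h).
PE = 2.06 cal = 8.619 J; h = 14.4 m; g = 9.810 m/s².
m = 0.06101 kg
0.06101 kg × (1 lb / 0.4536 kg) = 0.1345 lb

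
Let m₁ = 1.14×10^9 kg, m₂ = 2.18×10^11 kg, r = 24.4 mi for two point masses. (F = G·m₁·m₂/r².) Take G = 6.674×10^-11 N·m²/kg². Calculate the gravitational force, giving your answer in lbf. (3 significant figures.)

From Newton's law of gravitation: F = Gm₁m₂/r².
m₁ = 1.14×10^9 kg; m₂ = 2.18×10^11 kg; r = 24.4 mi = 39268 m; G = 6.674×10^-11 N·m²/kg².
F = 10.76 N  (the unit combination reduces to kg·m/s² = N)
10.76 N × (1 lbf / 4.448 N) = 2.418 lbf

2.42 lbf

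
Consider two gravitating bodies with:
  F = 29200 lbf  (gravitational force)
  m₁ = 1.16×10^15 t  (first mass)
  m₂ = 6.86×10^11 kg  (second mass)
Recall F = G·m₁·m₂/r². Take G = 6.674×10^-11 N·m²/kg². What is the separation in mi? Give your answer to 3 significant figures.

From Newton's law of gravitation: r = √(G·m₁m₂/F).
F = 29200 lbf = 1.299×10^5 N; m₁ = 1.16×10^15 t = 1.160×10^18 kg; m₂ = 6.86×10^11 kg; G = 6.674×10^-11 N·m²/kg².
r = 2.022×10^7 m
2.022×10^7 m × (1 mi / 1609 m) = 12565 mi

12600 mi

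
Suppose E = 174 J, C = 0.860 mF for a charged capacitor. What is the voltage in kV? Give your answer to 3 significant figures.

Rearranging: V = √(2E/C).
E = 174 J; C = 0.860 mF = 8.600×10^-4 F.
V = 636.1 V  (the unit combination reduces to kg·m²/(A·s³) = V)
636.1 V × (1 kV / 1000 V) = 0.6361 kV

0.636 kV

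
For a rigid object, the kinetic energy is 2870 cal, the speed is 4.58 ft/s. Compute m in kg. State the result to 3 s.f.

Rearranging KE = ½mv² for m: m = 2·KE/v².
KE = 2870 cal = 12008 J; v = 4.58 ft/s = 1.396 m/s.
m = 12324 kg

12300 kg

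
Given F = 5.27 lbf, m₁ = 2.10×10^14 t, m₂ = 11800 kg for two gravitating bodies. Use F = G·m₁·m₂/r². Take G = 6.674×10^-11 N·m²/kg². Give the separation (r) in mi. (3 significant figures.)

From Newton's law of gravitation: r = √(G·m₁m₂/F).
F = 5.27 lbf = 23.44 N; m₁ = 2.10×10^14 t = 2.100×10^17 kg; m₂ = 11800 kg; G = 6.674×10^-11 N·m²/kg².
r = 83993 m
83993 m × (1 mi / 1609 m) = 52.19 mi

52.2 mi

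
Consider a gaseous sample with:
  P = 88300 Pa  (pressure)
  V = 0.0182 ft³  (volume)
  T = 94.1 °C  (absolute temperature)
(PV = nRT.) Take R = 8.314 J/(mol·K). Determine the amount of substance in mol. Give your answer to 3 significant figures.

Solving PV = nRT for n: n = PV/(RT).
P = 88300 Pa; V = 0.0182 ft³ = 5.154×10^-4 m³; T = 94.1 °C = 367.2 K; R = 8.314 J/(mol·K).
n = 0.01490 mol

0.0149 mol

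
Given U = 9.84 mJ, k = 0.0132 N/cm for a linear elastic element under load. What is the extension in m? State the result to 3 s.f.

0.122 m

Solving U = ½k·x² for x: x = √(2U/k).
U = 9.84 mJ = 0.009840 J; k = 0.0132 N/cm = 1.320 N/m.
x = 0.1221 m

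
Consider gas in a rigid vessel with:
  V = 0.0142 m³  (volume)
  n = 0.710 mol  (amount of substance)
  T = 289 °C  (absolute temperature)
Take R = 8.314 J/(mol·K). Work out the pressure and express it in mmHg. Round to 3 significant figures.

1750 mmHg

P is given directly by: P = nRT/V.
V = 0.0142 m³; n = 0.710 mol; T = 289 °C = 562.1 K; R = 8.314 J/(mol·K).
P = 2.337×10^5 Pa
2.337×10^5 Pa × (1 mmHg / 133.3 Pa) = 1753 mmHg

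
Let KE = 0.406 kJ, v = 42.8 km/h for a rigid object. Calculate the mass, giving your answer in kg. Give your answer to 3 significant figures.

Rearranging KE = ½mv² for m: m = 2·KE/v².
KE = 0.406 kJ = 406.0 J; v = 42.8 km/h = 11.89 m/s.
m = 5.745 kg

5.74 kg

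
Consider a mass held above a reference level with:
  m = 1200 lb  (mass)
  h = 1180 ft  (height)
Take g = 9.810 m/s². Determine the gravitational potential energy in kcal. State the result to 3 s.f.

Directly: PE = mgh.
m = 1200 lb = 544.3 kg; h = 1180 ft = 359.7 m; g = 9.810 m/s².
PE = 1.920×10^6 J
1.920×10^6 J × (1 kcal / 4184 J) = 459.0 kcal

459 kcal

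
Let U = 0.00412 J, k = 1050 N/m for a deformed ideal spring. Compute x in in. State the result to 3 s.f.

Solving U = ½k·x² for x: x = √(2U/k).
U = 0.00412 J; k = 1050 N/m.
x = 0.002801 m
0.002801 m × (1 in / 0.02540 m) = 0.1103 in

0.110 in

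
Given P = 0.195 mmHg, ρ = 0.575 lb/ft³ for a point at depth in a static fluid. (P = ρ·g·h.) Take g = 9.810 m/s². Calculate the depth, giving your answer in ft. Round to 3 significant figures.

0.944 ft

Solving P = ρ·g·h for h: h = P/(ρ·g).
P = 0.195 mmHg = 26.00 Pa; ρ = 0.575 lb/ft³ = 9.211 kg/m³; g = 9.810 m/s².
h = 0.2877 m
0.2877 m × (1 ft / 0.3048 m) = 0.9440 ft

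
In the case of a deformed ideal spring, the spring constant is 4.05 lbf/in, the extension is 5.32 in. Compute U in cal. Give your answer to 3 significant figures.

1.55 cal

U is given directly by: U = ½kx².
k = 4.05 lbf/in = 709.3 N/m; x = 5.32 in = 0.1351 m.
U = 6.475 J
6.475 J × (1 cal / 4.184 J) = 1.548 cal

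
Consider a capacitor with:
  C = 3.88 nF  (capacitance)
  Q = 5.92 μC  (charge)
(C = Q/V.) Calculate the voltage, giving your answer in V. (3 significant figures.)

Rearranging C = Q/V for V: V = Q/C.
C = 3.88 nF = 3.880×10^-9 F; Q = 5.92 μC = 5.920×10^-6 C.
V = 1526 V

1530 V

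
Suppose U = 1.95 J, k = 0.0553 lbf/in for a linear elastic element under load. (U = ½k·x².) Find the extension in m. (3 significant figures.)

0.635 m

Rearranging: x = √(2U/k).
U = 1.95 J; k = 0.0553 lbf/in = 9.685 N/m.
x = 0.6346 m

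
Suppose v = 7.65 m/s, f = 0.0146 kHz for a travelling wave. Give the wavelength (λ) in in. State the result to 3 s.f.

Rearranging: λ = v/f.
v = 7.65 m/s; f = 0.0146 kHz = 14.60 Hz.
λ = 0.5240 m
0.5240 m × (1 in / 0.02540 m) = 20.63 in

20.6 in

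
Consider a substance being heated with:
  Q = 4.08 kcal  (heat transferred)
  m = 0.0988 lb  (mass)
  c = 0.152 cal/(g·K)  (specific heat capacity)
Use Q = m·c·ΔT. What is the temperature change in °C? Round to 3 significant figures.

599 °C

Rearranging Q = m·c·ΔT for ΔT: ΔT = Q/(m·c).
Q = 4.08 kcal = 17071 J; m = 0.0988 lb = 0.04481 kg; c = 0.152 cal/(g·K) = 636.0 J/(kg·K).
ΔT = 599.0 K
Since 1 °C = 1 K, 599.0 °C.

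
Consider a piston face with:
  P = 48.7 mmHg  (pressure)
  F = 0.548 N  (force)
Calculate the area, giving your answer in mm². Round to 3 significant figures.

84.4 mm²

Rearranging: A = F/P.
P = 48.7 mmHg = 6493 Pa; F = 0.548 N.
A = 8.440×10^-5 m²
8.440×10^-5 m² × (1 mm² / 1.000×10^-6 m²) = 84.40 mm²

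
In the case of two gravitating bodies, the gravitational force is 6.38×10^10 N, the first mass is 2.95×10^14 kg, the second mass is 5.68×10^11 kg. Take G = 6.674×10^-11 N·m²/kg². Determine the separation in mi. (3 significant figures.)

From Newton's law of gravitation: r = √(G·m₁m₂/F).
F = 6.38×10^10 N; m₁ = 2.95×10^14 kg; m₂ = 5.68×10^11 kg; G = 6.674×10^-11 N·m²/kg².
r = 418.7 m
418.7 m × (1 mi / 1609 m) = 0.2601 mi

0.260 mi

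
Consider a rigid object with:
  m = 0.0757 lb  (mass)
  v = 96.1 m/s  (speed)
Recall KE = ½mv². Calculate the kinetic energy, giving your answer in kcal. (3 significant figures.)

0.0379 kcal

KE is given directly by: KE = ½mv².
m = 0.0757 lb = 0.03434 kg; v = 96.1 m/s.
KE = 158.6 J
158.6 J × (1 kcal / 4184 J) = 0.03790 kcal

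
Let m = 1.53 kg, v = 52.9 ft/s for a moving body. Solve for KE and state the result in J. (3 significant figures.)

KE is given directly by: KE = ½mv².
m = 1.53 kg; v = 52.9 ft/s = 16.12 m/s.
KE = 198.9 J

199 J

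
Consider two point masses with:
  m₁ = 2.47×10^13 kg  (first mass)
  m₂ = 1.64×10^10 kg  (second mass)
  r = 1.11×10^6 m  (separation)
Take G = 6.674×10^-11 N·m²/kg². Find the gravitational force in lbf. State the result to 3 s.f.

From Newton's law of gravitation: F = Gm₁m₂/r².
m₁ = 2.47×10^13 kg; m₂ = 1.64×10^10 kg; r = 1.11×10^6 m; G = 6.674×10^-11 N·m²/kg².
F = 21.94 N
21.94 N × (1 lbf / 4.448 N) = 4.933 lbf

4.93 lbf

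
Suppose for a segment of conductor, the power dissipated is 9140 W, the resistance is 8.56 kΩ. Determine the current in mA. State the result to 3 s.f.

1030 mA

Solving P = I²R for I: I = √(P/R).
P = 9140 W; R = 8.56 kΩ = 8560 Ω.
I = 1.033 A
1.033 A × (1 mA / 0.001000 A) = 1033 mA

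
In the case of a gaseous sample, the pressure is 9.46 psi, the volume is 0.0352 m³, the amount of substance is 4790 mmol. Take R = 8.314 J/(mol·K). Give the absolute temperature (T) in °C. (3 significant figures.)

From the ideal-gas law: T = PV/(nR).
P = 9.46 psi = 65224 Pa; V = 0.0352 m³; n = 4790 mmol = 4.790 mol; R = 8.314 J/(mol·K).
T = 57.65 K
57.65 K − 273.15 = -215.5 °C

-215 °C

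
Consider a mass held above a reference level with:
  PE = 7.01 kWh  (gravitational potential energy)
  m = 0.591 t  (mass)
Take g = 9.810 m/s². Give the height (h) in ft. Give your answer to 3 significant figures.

Solving PE = m·g·h for h: h = PE/(m·g).
PE = 7.01 kWh = 2.524×10^7 J; m = 0.591 t = 591.0 kg; g = 9.810 m/s².
h = 4353 m
4353 m × (1 ft / 0.3048 m) = 14281 ft

14300 ft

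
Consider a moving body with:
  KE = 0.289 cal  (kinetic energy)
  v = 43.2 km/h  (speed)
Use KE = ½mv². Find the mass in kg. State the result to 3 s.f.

Rearranging KE = ½mv² for m: m = 2·KE/v².
KE = 0.289 cal = 1.209 J; v = 43.2 km/h = 12.00 m/s.
m = 0.01679 kg

0.0168 kg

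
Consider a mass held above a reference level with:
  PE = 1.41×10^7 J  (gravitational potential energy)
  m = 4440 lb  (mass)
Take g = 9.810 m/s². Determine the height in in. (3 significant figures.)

28100 in

Rearranging: h = PE/(m·g).
PE = 1.41×10^7 J; m = 4440 lb = 2014 kg; g = 9.810 m/s².
h = 713.7 m
713.7 m × (1 in / 0.02540 m) = 28097 in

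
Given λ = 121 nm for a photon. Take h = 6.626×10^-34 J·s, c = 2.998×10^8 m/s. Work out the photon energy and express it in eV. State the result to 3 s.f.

10.2 eV

E is given directly by: E = hc/λ.
λ = 121 nm = 1.210×10^-7 m; h = 6.626×10^-34 J·s; c = 2.998×10^8 m/s.
E = 1.642×10^-18 J
1.642×10^-18 J × (1 eV / 1.602×10^-19 J) = 10.25 eV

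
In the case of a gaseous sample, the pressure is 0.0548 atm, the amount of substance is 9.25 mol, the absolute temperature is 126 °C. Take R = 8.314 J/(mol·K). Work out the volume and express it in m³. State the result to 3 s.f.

5.53 m³

Solving PV = nRT for V: V = nRT/P.
P = 0.0548 atm = 5553 Pa; n = 9.25 mol; T = 126 °C = 399.1 K; R = 8.314 J/(mol·K).
V = 5.528 m³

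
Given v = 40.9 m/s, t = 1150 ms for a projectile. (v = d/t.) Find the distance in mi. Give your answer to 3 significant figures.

0.0292 mi

Rearranging: d = v·t.
v = 40.9 m/s; t = 1150 ms = 1.150 s.
d = 47.04 m
47.04 m × (1 mi / 1609 m) = 0.02923 mi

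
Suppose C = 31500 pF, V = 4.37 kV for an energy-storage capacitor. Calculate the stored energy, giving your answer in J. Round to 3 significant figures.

E is given directly by: E = ½CV².
C = 31500 pF = 3.150×10^-8 F; V = 4.37 kV = 4370 V.
E = 0.3008 J  (the unit combination reduces to kg·m²/s² = J)

0.301 J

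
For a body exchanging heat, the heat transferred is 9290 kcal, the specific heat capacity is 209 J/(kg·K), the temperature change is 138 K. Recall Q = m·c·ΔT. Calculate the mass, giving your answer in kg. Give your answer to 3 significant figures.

Rearranging Q = m·c·ΔT for m: m = Q/(c·ΔT).
Q = 9290 kcal = 3.887×10^7 J; c = 209 J/(kg·K); ΔT = 138 K.
m = 1348 kg

1350 kg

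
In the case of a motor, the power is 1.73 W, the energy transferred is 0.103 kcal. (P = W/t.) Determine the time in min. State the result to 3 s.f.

4.15 min

Solving P = W/t for t: t = W/P.
P = 1.73 W; W = 0.103 kcal = 431.0 J.
t = 249.1 s
249.1 s × (1 min / 60.00 s) = 4.152 min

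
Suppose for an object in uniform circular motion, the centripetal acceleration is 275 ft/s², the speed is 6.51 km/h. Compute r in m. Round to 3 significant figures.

Rearranging a = v²/r for r: r = v²/a.
a = 275 ft/s² = 83.82 m/s²; v = 6.51 km/h = 1.808 m/s.
r = 0.03901 m

0.0390 m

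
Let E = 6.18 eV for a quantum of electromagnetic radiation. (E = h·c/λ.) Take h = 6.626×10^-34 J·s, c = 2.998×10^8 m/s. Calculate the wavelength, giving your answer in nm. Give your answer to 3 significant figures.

Solving E = h·c/λ for λ: λ = hc/E.
E = 6.18 eV = 9.901×10^-19 J; h = 6.626×10^-34 J·s; c = 2.998×10^8 m/s.
λ = 2.006×10^-7 m
2.006×10^-7 m × (1 nm / 1.000×10^-9 m) = 200.6 nm

201 nm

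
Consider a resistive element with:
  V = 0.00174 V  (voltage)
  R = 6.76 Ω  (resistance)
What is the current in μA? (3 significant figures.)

Rearranging: I = V/R.
V = 0.00174 V; R = 6.76 Ω.
I = 2.574×10^-4 A
2.574×10^-4 A × (1 μA / 1.000×10^-6 A) = 257.4 μA

257 μA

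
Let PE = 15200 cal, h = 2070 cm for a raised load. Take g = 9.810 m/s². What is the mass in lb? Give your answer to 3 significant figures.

Solving PE = m·g·h for m: m = PE/(g·h).
PE = 15200 cal = 63597 J; h = 2070 cm = 20.70 m; g = 9.810 m/s².
m = 313.2 kg
313.2 kg × (1 lb / 0.4536 kg) = 690.4 lb

690 lb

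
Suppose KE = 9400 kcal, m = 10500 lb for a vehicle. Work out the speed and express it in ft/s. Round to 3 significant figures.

Rearranging: v = √(2·KE/m).
KE = 9400 kcal = 3.933×10^7 J; m = 10500 lb = 4763 kg.
v = 128.5 m/s
128.5 m/s × (1 ft/s / 0.3048 m/s) = 421.6 ft/s

422 ft/s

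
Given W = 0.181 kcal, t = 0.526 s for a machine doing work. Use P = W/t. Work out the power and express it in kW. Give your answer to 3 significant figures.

P is given directly by: P = W/t.
W = 0.181 kcal = 757.3 J; t = 0.526 s.
P = 1440 W
1440 W × (1 kW / 1000 W) = 1.440 kW

1.44 kW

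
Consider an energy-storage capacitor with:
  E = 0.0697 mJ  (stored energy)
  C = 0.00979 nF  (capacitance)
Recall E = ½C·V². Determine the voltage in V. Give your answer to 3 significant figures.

3770 V

Rearranging E = ½C·V² for V: V = √(2E/C).
E = 0.0697 mJ = 6.970×10^-5 J; C = 0.00979 nF = 9.790×10^-12 F.
V = 3773 V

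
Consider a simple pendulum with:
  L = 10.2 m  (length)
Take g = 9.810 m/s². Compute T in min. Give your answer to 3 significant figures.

0.107 min

T is given directly by: T = 2π√(L/g).
L = 10.2 m; g = 9.810 m/s².
T = 6.407 s
6.407 s × (1 min / 60.00 s) = 0.1068 min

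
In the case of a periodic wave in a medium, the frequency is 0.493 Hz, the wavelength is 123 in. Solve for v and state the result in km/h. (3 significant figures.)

5.54 km/h

v is given directly by: v = fλ.
f = 0.493 Hz; λ = 123 in = 3.124 m.
v = 1.540 m/s
1.540 m/s × (1 km/h / 0.2778 m/s) = 5.545 km/h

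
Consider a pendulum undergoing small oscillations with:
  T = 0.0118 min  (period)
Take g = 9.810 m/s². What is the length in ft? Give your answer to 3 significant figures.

Solving T = 2π√(L/g) for L: L = g·(T/2π)².
T = 0.0118 min = 0.7080 s; g = 9.810 m/s².
L = 0.1246 m
0.1246 m × (1 ft / 0.3048 m) = 0.4087 ft

0.409 ft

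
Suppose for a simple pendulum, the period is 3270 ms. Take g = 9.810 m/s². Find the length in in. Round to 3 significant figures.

Rearranging T = 2π√(L/g) for L: L = g·(T/2π)².
T = 3270 ms = 3.270 s; g = 9.810 m/s².
L = 2.657 m
2.657 m × (1 in / 0.02540 m) = 104.6 in

105 in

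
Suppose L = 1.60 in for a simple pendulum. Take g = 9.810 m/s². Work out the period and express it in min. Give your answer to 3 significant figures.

0.00674 min

T is given directly by: T = 2π√(L/g).
L = 1.60 in = 0.04064 m; g = 9.810 m/s².
T = 0.4044 s
0.4044 s × (1 min / 60.00 s) = 0.006740 min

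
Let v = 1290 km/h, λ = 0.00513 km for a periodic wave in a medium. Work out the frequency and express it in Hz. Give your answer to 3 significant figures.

69.9 Hz

Solving v = f·λ for f: f = v/λ.
v = 1290 km/h = 358.3 m/s; λ = 0.00513 km = 5.130 m.
f = 69.85 Hz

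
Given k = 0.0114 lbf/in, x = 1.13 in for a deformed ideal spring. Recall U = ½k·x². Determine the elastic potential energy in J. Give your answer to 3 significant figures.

U is given directly by: U = ½kx².
k = 0.0114 lbf/in = 1.996 N/m; x = 1.13 in = 0.02870 m.
U = 8.223×10^-4 J

8.22×10^-4 J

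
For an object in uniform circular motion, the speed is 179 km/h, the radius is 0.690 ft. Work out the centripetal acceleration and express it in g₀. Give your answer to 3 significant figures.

a is given directly by: a = v²/r.
v = 179 km/h = 49.72 m/s; r = 0.690 ft = 0.2103 m.
a = 11755 m/s²
11755 m/s² × (1 g₀ / 9.807 m/s²) = 1199 g₀

1200 g₀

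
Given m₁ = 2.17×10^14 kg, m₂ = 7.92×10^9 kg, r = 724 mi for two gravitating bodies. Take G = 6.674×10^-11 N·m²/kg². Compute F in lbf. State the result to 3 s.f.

19.0 lbf

From Newton's law of gravitation: F = Gm₁m₂/r².
m₁ = 2.17×10^14 kg; m₂ = 7.92×10^9 kg; r = 724 mi = 1.165×10^6 m; G = 6.674×10^-11 N·m²/kg².
F = 84.49 N
84.49 N × (1 lbf / 4.448 N) = 18.99 lbf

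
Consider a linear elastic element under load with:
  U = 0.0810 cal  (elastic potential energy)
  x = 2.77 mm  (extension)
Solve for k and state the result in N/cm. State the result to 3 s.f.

883 N/cm

Rearranging: k = 2U/x².
U = 0.0810 cal = 0.3389 J; x = 2.77 mm = 0.002770 m.
k = 88338 N/m
88338 N/m × (1 N/cm / 100.0 N/m) = 883.4 N/cm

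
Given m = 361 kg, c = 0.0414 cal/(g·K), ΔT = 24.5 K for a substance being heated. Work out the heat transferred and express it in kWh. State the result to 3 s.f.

0.426 kWh

Directly: Q = mcΔT.
m = 361 kg; c = 0.0414 cal/(g·K) = 173.2 J/(kg·K); ΔT = 24.5 K.
Q = 1.532×10^6 J
1.532×10^6 J × (1 kWh / 3.600×10^6 J) = 0.4256 kWh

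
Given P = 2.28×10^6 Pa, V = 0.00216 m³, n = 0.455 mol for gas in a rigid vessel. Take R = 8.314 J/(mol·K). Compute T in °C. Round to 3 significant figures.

1030 °C

Rearranging: T = PV/(nR).
P = 2.28×10^6 Pa; V = 0.00216 m³; n = 0.455 mol; R = 8.314 J/(mol·K).
T = 1302 K
1302 K − 273.15 = 1029 °C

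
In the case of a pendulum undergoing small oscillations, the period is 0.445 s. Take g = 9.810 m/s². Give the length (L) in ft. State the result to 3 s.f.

Solving T = 2π√(L/g) for L: L = g·(T/2π)².
T = 0.445 s; g = 9.810 m/s².
L = 0.04921 m
0.04921 m × (1 ft / 0.3048 m) = 0.1614 ft

0.161 ft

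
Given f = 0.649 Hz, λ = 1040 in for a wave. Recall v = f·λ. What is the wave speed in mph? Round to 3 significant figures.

38.4 mph

Directly: v = fλ.
f = 0.649 Hz; λ = 1040 in = 26.42 m.
v = 17.14 m/s
17.14 m/s × (1 mph / 0.4470 m/s) = 38.35 mph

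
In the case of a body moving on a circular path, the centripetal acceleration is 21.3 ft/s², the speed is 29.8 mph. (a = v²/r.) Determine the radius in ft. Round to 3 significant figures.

Solving a = v²/r for r: r = v²/a.
a = 21.3 ft/s² = 6.492 m/s²; v = 29.8 mph = 13.32 m/s.
r = 27.34 m
27.34 m × (1 ft / 0.3048 m) = 89.68 ft

89.7 ft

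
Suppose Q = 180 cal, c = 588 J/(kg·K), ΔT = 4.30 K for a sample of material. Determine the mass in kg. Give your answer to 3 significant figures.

Rearranging: m = Q/(c·ΔT).
Q = 180 cal = 753.1 J; c = 588 J/(kg·K); ΔT = 4.30 K.
m = 0.2979 kg

0.298 kg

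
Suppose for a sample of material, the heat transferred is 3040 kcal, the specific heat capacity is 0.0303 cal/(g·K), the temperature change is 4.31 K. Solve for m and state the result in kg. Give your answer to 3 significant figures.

Rearranging Q = m·c·ΔT for m: m = Q/(c·ΔT).
Q = 3040 kcal = 1.272×10^7 J; c = 0.0303 cal/(g·K) = 126.8 J/(kg·K); ΔT = 4.31 K.
m = 23278 kg

23300 kg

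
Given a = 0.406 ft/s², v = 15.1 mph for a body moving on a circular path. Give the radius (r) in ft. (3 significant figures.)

1210 ft

Rearranging a = v²/r for r: r = v²/a.
a = 0.406 ft/s² = 0.1237 m/s²; v = 15.1 mph = 6.750 m/s.
r = 368.2 m
368.2 m × (1 ft / 0.3048 m) = 1208 ft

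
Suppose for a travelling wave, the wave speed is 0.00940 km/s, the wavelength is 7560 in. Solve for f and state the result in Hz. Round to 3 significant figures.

0.0490 Hz

Solving v = f·λ for f: f = v/λ.
v = 0.00940 km/s = 9.400 m/s; λ = 7560 in = 192.0 m.
f = 0.04895 Hz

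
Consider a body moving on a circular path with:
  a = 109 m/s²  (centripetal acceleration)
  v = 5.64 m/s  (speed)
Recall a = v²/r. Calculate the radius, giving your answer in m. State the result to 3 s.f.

0.292 m

Solving a = v²/r for r: r = v²/a.
a = 109 m/s²; v = 5.64 m/s.
r = 0.2918 m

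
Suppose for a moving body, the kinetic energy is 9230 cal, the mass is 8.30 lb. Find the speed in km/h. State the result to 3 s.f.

Rearranging KE = ½mv² for v: v = √(2·KE/m).
KE = 9230 cal = 38618 J; m = 8.30 lb = 3.765 kg.
v = 143.2 m/s
143.2 m/s × (1 km/h / 0.2778 m/s) = 515.6 km/h

516 km/h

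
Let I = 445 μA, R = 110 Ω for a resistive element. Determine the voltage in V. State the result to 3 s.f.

0.0490 V

V is given directly by: V = IR.
I = 445 μA = 4.450×10^-4 A; R = 110 Ω.
V = 0.04895 V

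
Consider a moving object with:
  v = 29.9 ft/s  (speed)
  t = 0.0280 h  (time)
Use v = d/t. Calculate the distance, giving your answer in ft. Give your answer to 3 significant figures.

3010 ft

Solving v = d/t for d: d = v·t.
v = 29.9 ft/s = 9.114 m/s; t = 0.0280 h = 100.8 s.
d = 918.6 m
918.6 m × (1 ft / 0.3048 m) = 3014 ft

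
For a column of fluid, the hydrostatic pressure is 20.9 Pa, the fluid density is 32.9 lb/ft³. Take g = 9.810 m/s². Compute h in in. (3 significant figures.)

Rearranging P = ρ·g·h for h: h = P/(ρ·g).
P = 20.9 Pa; ρ = 32.9 lb/ft³ = 527.0 kg/m³; g = 9.810 m/s².
h = 0.004043 m
0.004043 m × (1 in / 0.02540 m) = 0.1592 in

0.159 in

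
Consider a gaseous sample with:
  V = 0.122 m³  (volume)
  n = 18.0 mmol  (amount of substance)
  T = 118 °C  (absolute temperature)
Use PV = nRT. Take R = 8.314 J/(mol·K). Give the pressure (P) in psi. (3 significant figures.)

From the ideal-gas law: P = nRT/V.
V = 0.122 m³; n = 18.0 mmol = 0.01800 mol; T = 118 °C = 391.1 K; R = 8.314 J/(mol·K).
P = 479.8 Pa
479.8 Pa × (1 psi / 6895 Pa) = 0.06959 psi

0.0696 psi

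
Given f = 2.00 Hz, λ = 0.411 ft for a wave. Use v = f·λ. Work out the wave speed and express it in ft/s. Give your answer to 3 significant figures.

0.822 ft/s

v is given directly by: v = fλ.
f = 2.00 Hz; λ = 0.411 ft = 0.1253 m.
v = 0.2505 m/s
0.2505 m/s × (1 ft/s / 0.3048 m/s) = 0.8220 ft/s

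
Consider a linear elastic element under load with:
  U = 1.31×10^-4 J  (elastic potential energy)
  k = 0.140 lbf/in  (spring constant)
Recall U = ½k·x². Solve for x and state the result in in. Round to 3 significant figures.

0.129 in

Rearranging U = ½k·x² for x: x = √(2U/k).
U = 1.31×10^-4 J; k = 0.140 lbf/in = 24.52 N/m.
x = 0.003269 m
0.003269 m × (1 in / 0.02540 m) = 0.1287 in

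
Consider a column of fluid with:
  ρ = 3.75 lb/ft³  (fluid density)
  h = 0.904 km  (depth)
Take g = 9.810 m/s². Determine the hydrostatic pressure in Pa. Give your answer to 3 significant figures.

5.33×10^5 Pa

Directly: P = ρgh.
ρ = 3.75 lb/ft³ = 60.07 kg/m³; h = 0.904 km = 904.0 m; g = 9.810 m/s².
P = 5.327×10^5 Pa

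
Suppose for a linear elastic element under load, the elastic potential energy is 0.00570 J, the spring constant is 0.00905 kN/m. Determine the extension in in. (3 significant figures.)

1.40 in

Solving U = ½k·x² for x: x = √(2U/k).
U = 0.00570 J; k = 0.00905 kN/m = 9.050 N/m.
x = 0.03549 m
0.03549 m × (1 in / 0.02540 m) = 1.397 in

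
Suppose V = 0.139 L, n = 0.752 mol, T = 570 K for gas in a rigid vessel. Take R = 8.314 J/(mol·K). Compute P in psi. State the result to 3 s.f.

Directly: P = nRT/V.
V = 0.139 L = 1.390×10^-4 m³; n = 0.752 mol; T = 570 K; R = 8.314 J/(mol·K).
P = 2.564×10^7 Pa
2.564×10^7 Pa × (1 psi / 6895 Pa) = 3719 psi

3720 psi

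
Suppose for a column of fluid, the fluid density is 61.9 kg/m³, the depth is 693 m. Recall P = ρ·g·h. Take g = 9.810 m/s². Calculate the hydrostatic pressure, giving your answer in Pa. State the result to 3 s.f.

4.21×10^5 Pa

Directly: P = ρgh.
ρ = 61.9 kg/m³; h = 693 m; g = 9.810 m/s².
P = 4.208×10^5 Pa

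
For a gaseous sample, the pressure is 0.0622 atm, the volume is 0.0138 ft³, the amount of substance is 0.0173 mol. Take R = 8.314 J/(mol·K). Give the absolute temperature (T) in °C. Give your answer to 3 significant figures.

Solving PV = nRT for T: T = PV/(nR).
P = 0.0622 atm = 6302 Pa; V = 0.0138 ft³ = 3.908×10^-4 m³; n = 0.0173 mol; R = 8.314 J/(mol·K).
T = 17.12 K
17.12 K − 273.15 = -256.0 °C

-256 °C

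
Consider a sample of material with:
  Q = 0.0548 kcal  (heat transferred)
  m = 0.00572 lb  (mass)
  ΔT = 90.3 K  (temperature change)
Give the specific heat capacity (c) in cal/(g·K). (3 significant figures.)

0.234 cal/(g·K)

Solving Q = m·c·ΔT for c: c = Q/(m·ΔT).
Q = 0.0548 kcal = 229.3 J; m = 0.00572 lb = 0.002595 kg; ΔT = 90.3 K.
c = 978.6 J/(kg·K)
978.6 J/(kg·K) × (1 cal/(g·K) / 4184 J/(kg·K)) = 0.2339 cal/(g·K)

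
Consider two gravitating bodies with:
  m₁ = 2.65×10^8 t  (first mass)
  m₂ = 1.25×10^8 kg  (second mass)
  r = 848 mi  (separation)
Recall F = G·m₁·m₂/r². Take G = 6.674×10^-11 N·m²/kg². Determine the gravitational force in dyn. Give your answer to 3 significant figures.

119 dyn

F is given directly by: F = Gm₁m₂/r².
m₁ = 2.65×10^8 t = 2.650×10^11 kg; m₂ = 1.25×10^8 kg; r = 848 mi = 1.365×10^6 m; G = 6.674×10^-11 N·m²/kg².
F = 0.001187 N  (the unit combination reduces to kg·m/s² = N)
0.001187 N × (1 dyn / 1.000×10^-5 N) = 118.7 dyn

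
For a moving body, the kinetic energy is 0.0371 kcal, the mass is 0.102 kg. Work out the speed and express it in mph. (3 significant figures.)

123 mph

Rearranging: v = √(2·KE/m).
KE = 0.0371 kcal = 155.2 J; m = 0.102 kg.
v = 55.17 m/s
55.17 m/s × (1 mph / 0.4470 m/s) = 123.4 mph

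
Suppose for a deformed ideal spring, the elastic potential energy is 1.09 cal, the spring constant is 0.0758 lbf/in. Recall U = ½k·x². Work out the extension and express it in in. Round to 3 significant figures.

Solving U = ½k·x² for x: x = √(2U/k).
U = 1.09 cal = 4.561 J; k = 0.0758 lbf/in = 13.27 N/m.
x = 0.8289 m
0.8289 m × (1 in / 0.02540 m) = 32.63 in

32.6 in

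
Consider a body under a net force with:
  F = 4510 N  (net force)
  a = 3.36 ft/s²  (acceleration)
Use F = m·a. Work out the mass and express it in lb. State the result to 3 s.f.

9710 lb

From Newton's second law: m = F/a.
F = 4510 N; a = 3.36 ft/s² = 1.024 m/s².
m = 4404 kg
4404 kg × (1 lb / 0.4536 kg) = 9709 lb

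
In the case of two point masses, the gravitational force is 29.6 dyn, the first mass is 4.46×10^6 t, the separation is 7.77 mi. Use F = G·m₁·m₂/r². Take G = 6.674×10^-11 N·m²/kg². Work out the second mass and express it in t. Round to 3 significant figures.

155 t

From Newton's law of gravitation: m₂ = F·r²/(G·m₁).
F = 29.6 dyn = 2.960×10^-4 N; m₁ = 4.46×10^6 t = 4.460×10^9 kg; r = 7.77 mi = 12505 m; G = 6.674×10^-11 N·m²/kg².
m₂ = 1.555×10^5 kg
1.555×10^5 kg × (1 t / 1000 kg) = 155.5 t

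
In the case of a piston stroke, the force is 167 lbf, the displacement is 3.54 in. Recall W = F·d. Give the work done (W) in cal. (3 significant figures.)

Directly: W = F·d.
F = 167 lbf = 742.9 N; d = 3.54 in = 0.08992 m.
W = 66.79 J
66.79 J × (1 cal / 4.184 J) = 15.96 cal

16.0 cal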